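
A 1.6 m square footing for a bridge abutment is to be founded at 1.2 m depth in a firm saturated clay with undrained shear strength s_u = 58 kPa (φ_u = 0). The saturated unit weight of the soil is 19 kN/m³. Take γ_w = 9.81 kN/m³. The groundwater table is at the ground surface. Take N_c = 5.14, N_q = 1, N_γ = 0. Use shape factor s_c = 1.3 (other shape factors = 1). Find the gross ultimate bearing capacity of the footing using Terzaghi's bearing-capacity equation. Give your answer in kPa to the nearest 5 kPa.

q_ult ≈ 400 kPa

With the water table at the surface the whole profile is submerged: γ' = 19 − 9.81 = 9.19 kN/m³, so q = γ'·D_f = 11.028 kPa.
q_ult = c·N_c·s_c + q·N_q
     = 58 × 5.14 × 1.3 + 11.028 × 1
     = 387.56 + 11.028 = 398.58 kPa.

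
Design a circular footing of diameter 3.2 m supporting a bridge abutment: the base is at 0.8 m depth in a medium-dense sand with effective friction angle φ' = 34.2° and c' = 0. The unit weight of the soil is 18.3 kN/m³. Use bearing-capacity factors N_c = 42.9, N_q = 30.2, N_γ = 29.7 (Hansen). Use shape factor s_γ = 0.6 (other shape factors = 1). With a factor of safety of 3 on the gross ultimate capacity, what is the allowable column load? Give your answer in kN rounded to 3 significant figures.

Overburden at base level: q = 18.3 × 0.8 = 14.64 kPa.
Surcharge term q·N_q = 14.64 × 30.2 = 442.13 kPa; self-weight term 0.5·γ·B·N_γ·s_γ = 0.5 × 18.3 × 3.2 × 29.7 × 0.6 = 521.77 kPa.
q_ult = 442.13 + 521.77 = 963.9 kPa.
Gross allowable pressure q_all = 963.9 / 3 = 321.3 kPa.
Footing area = 8.0425 m², so allowable column load = 321.3 × 8.0425 = 2584 kN.

P_all ≈ 2580 kN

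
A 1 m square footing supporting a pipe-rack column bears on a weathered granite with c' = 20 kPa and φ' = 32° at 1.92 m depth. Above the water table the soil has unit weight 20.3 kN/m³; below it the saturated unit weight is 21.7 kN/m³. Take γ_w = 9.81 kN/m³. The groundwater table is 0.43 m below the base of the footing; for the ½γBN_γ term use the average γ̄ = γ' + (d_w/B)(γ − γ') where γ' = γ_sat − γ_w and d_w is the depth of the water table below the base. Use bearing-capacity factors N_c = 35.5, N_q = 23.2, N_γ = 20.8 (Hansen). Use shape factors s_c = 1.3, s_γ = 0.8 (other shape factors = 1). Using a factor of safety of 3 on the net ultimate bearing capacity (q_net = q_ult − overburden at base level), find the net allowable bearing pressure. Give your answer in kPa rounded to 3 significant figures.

q_all(net) ≈ 639 kPa

q = γ·D_f = 20.3 × 1.92 = 38.976 kPa.
γ' = 11.89 kN/m³; averaging over the depth B below the base, γ̄ = γ' + (d_w/B)(γ − γ') = 15.506 kN/m³.
c·N_c·s_c = 20 × 35.5 × 1.3 = 923 kPa
q·N_q = 38.976 × 23.2 = 904.24 kPa
0.5·γ·B·N_γ·s_γ = 0.5 × 15.506 × 1 × 20.8 × 0.8 = 129.01 kPa
q_ult = 923 + 904.24 + 129.01 = 1956.3 kPa.
q_net = 1956.3 − 38.976 = 1917.3 kPa.
q_all(net) = 1917.3 / 3 = 639.09 kPa.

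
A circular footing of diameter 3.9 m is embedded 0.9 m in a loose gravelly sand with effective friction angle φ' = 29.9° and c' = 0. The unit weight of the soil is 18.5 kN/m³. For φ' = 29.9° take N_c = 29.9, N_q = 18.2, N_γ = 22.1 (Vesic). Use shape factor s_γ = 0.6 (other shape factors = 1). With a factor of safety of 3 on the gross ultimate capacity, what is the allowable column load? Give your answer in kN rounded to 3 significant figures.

P_all ≈ 3110 kN

Effective surcharge at the founding depth q = γ·D_f = 18.5 × 0.9 = 16.65 kPa.
q_ult = q·N_q + 0.5·γ·B·N_γ·s_γ
     = 16.65 × 18.2 + 0.5 × 18.5 × 3.9 × 22.1 × 0.6
     = 303.03 + 478.35 = 781.38 kPa.
Gross allowable pressure q_all = 781.38 / 3 = 260.46 kPa.
Footing area = 11.9459 m², so allowable column load = 260.46 × 11.9459 = 3111.4 kN.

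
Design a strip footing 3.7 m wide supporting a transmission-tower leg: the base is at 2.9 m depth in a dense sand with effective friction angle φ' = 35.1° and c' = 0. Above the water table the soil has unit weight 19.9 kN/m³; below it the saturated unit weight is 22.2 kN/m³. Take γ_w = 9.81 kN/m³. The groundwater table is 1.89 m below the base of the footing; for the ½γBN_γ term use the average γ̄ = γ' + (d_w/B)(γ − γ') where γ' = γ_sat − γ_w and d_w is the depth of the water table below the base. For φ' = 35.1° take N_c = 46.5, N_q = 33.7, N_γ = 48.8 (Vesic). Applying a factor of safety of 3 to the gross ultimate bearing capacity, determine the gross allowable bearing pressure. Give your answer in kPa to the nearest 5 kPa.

q = γ·D_f = 19.9 × 2.9 = 57.71 kPa.
γ' = 12.39 kN/m³; averaging over the depth B below the base, γ̄ = γ' + (d_w/B)(γ − γ') = 16.226 kN/m³.
q·N_q = 57.71 × 33.7 = 1944.8 kPa
0.5·γ·B·N_γ = 0.5 × 16.226 × 3.7 × 48.8 = 1464.9 kPa
q_ult = 1944.8 + 1464.9 = 3409.7 kPa.
q_all = q_ult / FS = 3409.7 / 3 = 1136.6 kPa.

q_all ≈ 1135 kPa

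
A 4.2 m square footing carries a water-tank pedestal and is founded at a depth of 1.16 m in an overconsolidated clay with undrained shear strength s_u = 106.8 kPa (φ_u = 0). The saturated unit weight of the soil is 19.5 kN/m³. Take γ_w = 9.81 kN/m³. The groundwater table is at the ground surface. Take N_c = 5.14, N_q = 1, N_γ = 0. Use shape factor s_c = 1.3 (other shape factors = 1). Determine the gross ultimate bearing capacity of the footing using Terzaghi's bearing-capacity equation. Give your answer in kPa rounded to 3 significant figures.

With the water table at the surface the whole profile is submerged: γ' = 19.5 − 9.81 = 9.69 kN/m³, so q = γ'·D_f = 11.24 kPa.
q_ult = c·N_c·s_c + q·N_q
     = 106.8 × 5.14 × 1.3 + 11.24 × 1
     = 713.64 + 11.24 = 724.88 kPa.

q_ult ≈ 725 kPa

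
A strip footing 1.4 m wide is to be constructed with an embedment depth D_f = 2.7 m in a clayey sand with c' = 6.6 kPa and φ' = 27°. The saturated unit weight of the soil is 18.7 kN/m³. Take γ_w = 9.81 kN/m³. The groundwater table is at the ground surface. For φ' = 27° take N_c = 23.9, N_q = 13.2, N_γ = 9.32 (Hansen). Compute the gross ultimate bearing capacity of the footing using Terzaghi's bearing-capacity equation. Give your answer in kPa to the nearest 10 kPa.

q_ult ≈ 530 kPa

With the water table at the surface the whole profile is submerged: γ' = 18.7 − 9.81 = 8.89 kN/m³, so q = γ'·D_f = 24.003 kPa; the same γ' applies in the ½γBN_γ term.
q_ult = c·N_c + q·N_q + 0.5·γ·B·N_γ
     = 6.6 × 23.9 + 24.003 × 13.2 + 0.5 × 8.89 × 1.4 × 9.32
     = 157.74 + 316.84 + 57.998 = 532.58 kPa.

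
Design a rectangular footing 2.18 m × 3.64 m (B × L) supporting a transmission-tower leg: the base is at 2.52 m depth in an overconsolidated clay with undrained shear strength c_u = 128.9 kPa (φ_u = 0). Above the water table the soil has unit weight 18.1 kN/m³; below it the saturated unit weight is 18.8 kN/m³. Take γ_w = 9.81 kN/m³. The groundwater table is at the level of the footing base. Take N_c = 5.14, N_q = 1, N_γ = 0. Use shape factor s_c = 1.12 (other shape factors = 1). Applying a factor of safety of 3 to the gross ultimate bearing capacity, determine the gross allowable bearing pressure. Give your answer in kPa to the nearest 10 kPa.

Overburden at base level: q = 18.1 × 2.52 = 45.612 kPa.
Cohesion term c·N_c·s_c = 128.9 × 5.14 × 1.12 = 742.05 kPa; surcharge term q·N_q = 45.612 × 1 = 45.612 kPa.
q_ult = 742.05 + 45.612 = 787.66 kPa.
q_all = q_ult / FS = 787.66 / 3 = 262.55 kPa.

q_all ≈ 260 kPa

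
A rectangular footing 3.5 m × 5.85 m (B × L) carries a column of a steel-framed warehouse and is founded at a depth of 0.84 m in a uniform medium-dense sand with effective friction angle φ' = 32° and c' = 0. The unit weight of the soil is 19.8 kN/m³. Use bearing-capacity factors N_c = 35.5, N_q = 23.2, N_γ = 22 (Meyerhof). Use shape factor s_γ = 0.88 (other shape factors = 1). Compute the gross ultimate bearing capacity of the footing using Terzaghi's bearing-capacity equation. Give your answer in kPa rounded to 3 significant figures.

Overburden at base level: q = 19.8 × 0.84 = 16.632 kPa.
Surcharge term q·N_q = 16.632 × 23.2 = 385.86 kPa; self-weight term 0.5·γ·B·N_γ·s_γ = 0.5 × 19.8 × 3.5 × 22 × 0.88 = 670.82 kPa.
q_ult = 385.86 + 670.82 = 1056.7 kPa.

q_ult ≈ 1060 kPa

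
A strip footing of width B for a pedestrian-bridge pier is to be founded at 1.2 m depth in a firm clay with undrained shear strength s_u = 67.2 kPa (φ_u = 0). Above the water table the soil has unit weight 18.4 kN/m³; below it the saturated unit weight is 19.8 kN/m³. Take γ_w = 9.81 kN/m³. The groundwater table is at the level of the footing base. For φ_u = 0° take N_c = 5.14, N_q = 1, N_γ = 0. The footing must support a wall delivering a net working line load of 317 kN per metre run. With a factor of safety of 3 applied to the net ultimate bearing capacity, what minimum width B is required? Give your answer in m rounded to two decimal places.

Effective surcharge at the founding depth q = γ·D_f = 18.4 × 1.2 = 22.08 kPa.
q_ult = c·N_c + q·N_q
     = 67.2 × 5.14 + 22.08 × 1
     = 345.41 + 22.08 = 367.49 kPa.
For φ = 0 the ½γBN_γ term vanishes, so q_ult is independent of B. q_net = 367.49 − 22.08 = 345.41 kPa; q_all(net) = 345.41/3 = 115.14 kPa.
Required width B = w / q_all(net) = 317 / 115.14 = 2.753 m.

B = 2.75 m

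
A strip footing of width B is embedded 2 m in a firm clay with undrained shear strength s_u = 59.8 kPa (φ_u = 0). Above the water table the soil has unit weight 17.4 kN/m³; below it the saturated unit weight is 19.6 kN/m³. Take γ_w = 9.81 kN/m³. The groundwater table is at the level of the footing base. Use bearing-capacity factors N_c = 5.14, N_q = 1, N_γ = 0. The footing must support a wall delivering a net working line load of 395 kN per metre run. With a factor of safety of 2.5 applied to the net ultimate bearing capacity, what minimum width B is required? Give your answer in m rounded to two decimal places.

Overburden at base level: q = 17.4 × 2 = 34.8 kPa.
Cohesion term c·N_c = 59.8 × 5.14 = 307.37 kPa; surcharge term q·N_q = 34.8 × 1 = 34.8 kPa.
q_ult = 307.37 + 34.8 = 342.17 kPa.
For φ = 0 the ½γBN_γ term vanishes, so q_ult is independent of B. q_net = 342.17 − 34.8 = 307.37 kPa; q_all(net) = 307.37/2.5 = 122.95 kPa.
Required width B = w / q_all(net) = 395 / 122.95 = 3.213 m.

B = 3.21 m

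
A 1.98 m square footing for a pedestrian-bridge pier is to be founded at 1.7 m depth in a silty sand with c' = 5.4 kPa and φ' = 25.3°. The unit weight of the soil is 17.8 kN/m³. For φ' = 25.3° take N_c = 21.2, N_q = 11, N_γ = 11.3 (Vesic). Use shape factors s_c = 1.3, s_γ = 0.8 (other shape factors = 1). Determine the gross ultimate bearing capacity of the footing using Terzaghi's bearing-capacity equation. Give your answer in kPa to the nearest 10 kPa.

q_ult ≈ 640 kPa

Effective surcharge at the founding depth q = γ·D_f = 17.8 × 1.7 = 30.26 kPa.
q_ult = c·N_c·s_c + q·N_q + 0.5·γ·B·N_γ·s_γ
     = 5.4 × 21.2 × 1.3 + 30.26 × 11 + 0.5 × 17.8 × 1.98 × 11.3 × 0.8
     = 148.82 + 332.86 + 159.3 = 640.99 kPa.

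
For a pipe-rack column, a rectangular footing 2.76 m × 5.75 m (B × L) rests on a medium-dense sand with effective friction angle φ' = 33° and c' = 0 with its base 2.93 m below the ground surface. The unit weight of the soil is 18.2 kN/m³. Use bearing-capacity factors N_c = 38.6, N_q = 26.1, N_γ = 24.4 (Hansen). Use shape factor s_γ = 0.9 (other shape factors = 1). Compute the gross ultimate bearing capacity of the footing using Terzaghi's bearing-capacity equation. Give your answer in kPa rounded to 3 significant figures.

q = γ·D_f = 18.2 × 2.93 = 53.326 kPa.
q·N_q = 53.326 × 26.1 = 1391.8 kPa
0.5·γ·B·N_γ·s_γ = 0.5 × 18.2 × 2.76 × 24.4 × 0.9 = 551.55 kPa
q_ult = 1391.8 + 551.55 = 1943.4 kPa.

q_ult ≈ 1940 kPa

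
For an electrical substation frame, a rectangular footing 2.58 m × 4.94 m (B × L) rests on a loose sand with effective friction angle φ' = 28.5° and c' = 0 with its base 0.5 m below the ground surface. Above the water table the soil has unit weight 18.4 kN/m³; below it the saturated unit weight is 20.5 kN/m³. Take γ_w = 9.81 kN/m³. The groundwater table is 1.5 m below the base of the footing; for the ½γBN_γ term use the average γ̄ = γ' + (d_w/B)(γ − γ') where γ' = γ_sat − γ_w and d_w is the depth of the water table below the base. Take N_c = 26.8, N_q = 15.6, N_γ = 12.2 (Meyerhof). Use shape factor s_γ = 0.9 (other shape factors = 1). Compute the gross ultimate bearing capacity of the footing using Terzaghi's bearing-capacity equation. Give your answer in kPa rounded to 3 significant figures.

Effective surcharge at the founding depth q = γ·D_f = 18.4 × 0.5 = 9.2 kPa.
With d_w = 1.5 m < B, γ̄ = 10.69 + (1.5/2.58) × (18.4 − 10.69) = 15.173 kN/m³.
q_ult = q·N_q + 0.5·γ·B·N_γ·s_γ
     = 9.2 × 15.6 + 0.5 × 15.173 × 2.58 × 12.2 × 0.9
     = 143.52 + 214.91 = 358.43 kPa.

q_ult ≈ 358 kPa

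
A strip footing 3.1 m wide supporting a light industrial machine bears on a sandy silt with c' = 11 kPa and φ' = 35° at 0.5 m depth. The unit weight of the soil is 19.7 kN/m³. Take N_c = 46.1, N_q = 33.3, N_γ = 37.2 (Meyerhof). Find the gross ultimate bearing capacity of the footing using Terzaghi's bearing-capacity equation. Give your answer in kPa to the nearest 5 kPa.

q_ult ≈ 1970 kPa

q = γ·D_f = 19.7 × 0.5 = 9.85 kPa.
c·N_c = 11 × 46.1 = 507.1 kPa
q·N_q = 9.85 × 33.3 = 328 kPa
0.5·γ·B·N_γ = 0.5 × 19.7 × 3.1 × 37.2 = 1135.9 kPa
q_ult = 507.1 + 328 + 1135.9 = 1971 kPa.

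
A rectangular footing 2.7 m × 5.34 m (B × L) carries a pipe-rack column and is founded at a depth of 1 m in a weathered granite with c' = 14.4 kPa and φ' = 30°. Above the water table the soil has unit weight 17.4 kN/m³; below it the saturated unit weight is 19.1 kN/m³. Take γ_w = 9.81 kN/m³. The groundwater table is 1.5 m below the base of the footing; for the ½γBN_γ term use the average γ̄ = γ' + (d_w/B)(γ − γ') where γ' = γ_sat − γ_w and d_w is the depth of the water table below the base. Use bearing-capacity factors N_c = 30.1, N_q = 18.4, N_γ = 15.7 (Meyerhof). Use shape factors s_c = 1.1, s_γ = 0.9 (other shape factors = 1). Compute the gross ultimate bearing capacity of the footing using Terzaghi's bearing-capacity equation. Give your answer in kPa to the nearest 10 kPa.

Overburden at base level: q = 17.4 × 1 = 17.4 kPa.
The water table is 1.5 m below the base (< B = 2.7 m), so the ½γBN_γ term uses γ̄ = γ' + (d_w/B)(γ − γ') = 9.29 + (1.5/2.7)(17.4 − 9.29) = 13.796 kN/m³.
Cohesion term c·N_c·s_c = 14.4 × 30.1 × 1.1 = 476.78 kPa; surcharge term q·N_q = 17.4 × 18.4 = 320.16 kPa; self-weight term 0.5·γ·B·N_γ·s_γ = 0.5 × 13.796 × 2.7 × 15.7 × 0.9 = 263.16 kPa.
q_ult = 476.78 + 320.16 + 263.16 = 1060.1 kPa.

q_ult ≈ 1060 kPa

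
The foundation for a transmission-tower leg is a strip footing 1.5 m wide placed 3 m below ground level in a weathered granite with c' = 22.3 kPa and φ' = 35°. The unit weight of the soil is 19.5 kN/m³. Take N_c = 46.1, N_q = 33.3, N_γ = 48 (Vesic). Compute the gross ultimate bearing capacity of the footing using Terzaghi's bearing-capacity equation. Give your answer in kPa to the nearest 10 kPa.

Overburden at base level: q = 19.5 × 3 = 58.5 kPa.
Cohesion term c·N_c = 22.3 × 46.1 = 1028 kPa; surcharge term q·N_q = 58.5 × 33.3 = 1948 kPa; self-weight term 0.5·γ·B·N_γ = 0.5 × 19.5 × 1.5 × 48 = 702 kPa.
q_ult = 1028 + 1948 + 702 = 3678.1 kPa.

q_ult ≈ 3680 kPa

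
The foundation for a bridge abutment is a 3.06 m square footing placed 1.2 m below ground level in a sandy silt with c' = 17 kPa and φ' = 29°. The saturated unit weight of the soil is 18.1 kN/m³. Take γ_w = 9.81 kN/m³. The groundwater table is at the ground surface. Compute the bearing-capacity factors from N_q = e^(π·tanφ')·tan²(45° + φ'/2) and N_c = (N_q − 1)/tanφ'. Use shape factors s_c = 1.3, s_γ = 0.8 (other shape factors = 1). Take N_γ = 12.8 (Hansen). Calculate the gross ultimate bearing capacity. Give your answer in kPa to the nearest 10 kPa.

q_ult ≈ 910 kPa

tan29° = 0.5543, so N_q = e^(π×0.5543)·tan²(59.5°) = 5.705 × 2.882 = 16.44.
N_c = (16.44 − 1)/tan29° = 27.86.
Water table at ground surface, so effective unit weight γ' = 18.1 − 9.81 = 8.29 kN/m³ is used throughout; overburden q = 8.29 × 1.2 = 9.948 kPa; the same γ' applies in the ½γBN_γ term.
Cohesion term c·N_c·s_c = 17 × 27.86 × 1.3 = 615.72 kPa; surcharge term q·N_q = 9.948 × 16.443 = 163.58 kPa; self-weight term 0.5·γ·B·N_γ·s_γ = 0.5 × 8.29 × 3.06 × 12.8 × 0.8 = 129.88 kPa.
q_ult = 615.72 + 163.58 + 129.88 = 909.18 kPa.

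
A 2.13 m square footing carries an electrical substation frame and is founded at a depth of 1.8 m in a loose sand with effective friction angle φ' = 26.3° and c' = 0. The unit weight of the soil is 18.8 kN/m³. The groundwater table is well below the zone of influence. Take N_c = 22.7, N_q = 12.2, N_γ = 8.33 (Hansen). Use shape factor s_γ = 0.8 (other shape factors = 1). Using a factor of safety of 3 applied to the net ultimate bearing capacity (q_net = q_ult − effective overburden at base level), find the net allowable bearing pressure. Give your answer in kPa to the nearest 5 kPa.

Overburden at base level: q = 18.8 × 1.8 = 33.84 kPa.
Surcharge term q·N_q = 33.84 × 12.2 = 412.85 kPa; self-weight term 0.5·γ·B·N_γ·s_γ = 0.5 × 18.8 × 2.13 × 8.33 × 0.8 = 133.43 kPa.
q_ult = 412.85 + 133.43 = 546.27 kPa.
Net ultimate: q_net = 546.27 − 33.84 = 512.43 kPa.
q_all(net) = 512.43 / 3 = 170.81 kPa.

q_all(net) ≈ 170 kPa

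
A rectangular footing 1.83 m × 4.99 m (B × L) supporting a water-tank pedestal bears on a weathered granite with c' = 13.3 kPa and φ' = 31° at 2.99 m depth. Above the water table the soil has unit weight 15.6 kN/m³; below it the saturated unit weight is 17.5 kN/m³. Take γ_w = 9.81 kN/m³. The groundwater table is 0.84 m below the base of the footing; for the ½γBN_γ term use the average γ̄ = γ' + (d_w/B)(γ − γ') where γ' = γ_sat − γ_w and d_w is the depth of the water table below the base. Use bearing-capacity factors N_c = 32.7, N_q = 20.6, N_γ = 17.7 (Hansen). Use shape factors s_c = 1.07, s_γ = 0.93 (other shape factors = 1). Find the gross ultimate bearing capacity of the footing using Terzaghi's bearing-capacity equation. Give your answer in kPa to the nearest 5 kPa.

Effective surcharge at the founding depth q = γ·D_f = 15.6 × 2.99 = 46.644 kPa.
With d_w = 0.84 m < B, γ̄ = 7.69 + (0.84/1.83) × (15.6 − 7.69) = 11.321 kN/m³.
q_ult = c·N_c·s_c + q·N_q + 0.5·γ·B·N_γ·s_γ
     = 13.3 × 32.7 × 1.07 + 46.644 × 20.6 + 0.5 × 11.321 × 1.83 × 17.7 × 0.93
     = 465.35 + 960.87 + 170.51 = 1596.7 kPa.

q_ult ≈ 1595 kPa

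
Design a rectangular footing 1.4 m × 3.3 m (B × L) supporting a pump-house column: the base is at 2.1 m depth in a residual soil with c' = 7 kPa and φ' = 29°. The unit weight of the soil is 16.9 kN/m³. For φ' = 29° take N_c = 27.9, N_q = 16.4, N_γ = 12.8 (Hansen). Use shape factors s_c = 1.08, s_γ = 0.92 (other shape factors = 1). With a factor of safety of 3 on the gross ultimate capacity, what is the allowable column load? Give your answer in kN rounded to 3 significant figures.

P_all ≈ 1440 kN

Effective surcharge at the founding depth q = γ·D_f = 16.9 × 2.1 = 35.49 kPa.
q_ult = c·N_c·s_c + q·N_q + 0.5·γ·B·N_γ·s_γ
     = 7 × 27.9 × 1.08 + 35.49 × 16.4 + 0.5 × 16.9 × 1.4 × 12.8 × 0.92
     = 210.92 + 582.04 + 139.31 = 932.27 kPa.
Gross allowable pressure q_all = 932.27 / 3 = 310.76 kPa.
Footing area = 4.62 m², so allowable column load = 310.76 × 4.62 = 1435.7 kN.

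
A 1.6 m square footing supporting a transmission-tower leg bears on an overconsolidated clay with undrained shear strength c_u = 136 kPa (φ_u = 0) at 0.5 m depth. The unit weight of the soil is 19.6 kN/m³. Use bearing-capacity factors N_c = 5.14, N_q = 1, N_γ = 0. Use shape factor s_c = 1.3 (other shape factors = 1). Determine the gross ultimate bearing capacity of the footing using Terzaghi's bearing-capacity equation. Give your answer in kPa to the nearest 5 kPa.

q_ult ≈ 920 kPa

q = γ·D_f = 19.6 × 0.5 = 9.8 kPa.
c·N_c·s_c = 136 × 5.14 × 1.3 = 908.75 kPa
q·N_q = 9.8 × 1 = 9.8 kPa
q_ult = 908.75 + 9.8 = 918.55 kPa.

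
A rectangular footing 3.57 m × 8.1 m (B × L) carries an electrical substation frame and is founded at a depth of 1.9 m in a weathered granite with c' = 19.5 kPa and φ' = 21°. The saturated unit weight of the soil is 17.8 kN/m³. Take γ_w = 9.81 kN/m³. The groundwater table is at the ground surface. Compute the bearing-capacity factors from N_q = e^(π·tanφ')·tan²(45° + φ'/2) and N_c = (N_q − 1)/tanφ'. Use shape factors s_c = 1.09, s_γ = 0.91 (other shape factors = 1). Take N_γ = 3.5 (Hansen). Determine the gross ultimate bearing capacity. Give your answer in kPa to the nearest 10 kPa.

q_ult ≈ 490 kPa

tan21° = 0.3839, so N_q = e^(π×0.3839)·tan²(55.5°) = 3.34 × 2.117 = 7.07.
N_c = (7.07 − 1)/tan21° = 15.81.
With the water table at the surface the whole profile is submerged: γ' = 17.8 − 9.81 = 7.99 kN/m³, so q = γ'·D_f = 15.181 kPa; the same γ' applies in the ½γBN_γ term.
q_ult = c·N_c·s_c + q·N_q + 0.5·γ·B·N_γ·s_γ
     = 19.5 × 15.815 × 1.09 + 15.181 × 7.0708 + 0.5 × 7.99 × 3.57 × 3.5 × 0.91
     = 336.15 + 107.34 + 45.425 = 488.91 kPa.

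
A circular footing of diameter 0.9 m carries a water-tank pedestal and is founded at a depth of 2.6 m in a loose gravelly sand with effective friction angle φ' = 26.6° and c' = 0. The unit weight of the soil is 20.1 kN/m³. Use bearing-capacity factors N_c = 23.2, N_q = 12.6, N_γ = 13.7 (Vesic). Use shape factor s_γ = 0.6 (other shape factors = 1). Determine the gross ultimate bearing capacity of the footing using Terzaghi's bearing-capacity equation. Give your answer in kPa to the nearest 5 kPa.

Effective surcharge at the founding depth q = γ·D_f = 20.1 × 2.6 = 52.26 kPa.
q_ult = q·N_q + 0.5·γ·B·N_γ·s_γ
     = 52.26 × 12.6 + 0.5 × 20.1 × 0.9 × 13.7 × 0.6
     = 658.48 + 74.35 = 732.83 kPa.

q_ult ≈ 735 kPa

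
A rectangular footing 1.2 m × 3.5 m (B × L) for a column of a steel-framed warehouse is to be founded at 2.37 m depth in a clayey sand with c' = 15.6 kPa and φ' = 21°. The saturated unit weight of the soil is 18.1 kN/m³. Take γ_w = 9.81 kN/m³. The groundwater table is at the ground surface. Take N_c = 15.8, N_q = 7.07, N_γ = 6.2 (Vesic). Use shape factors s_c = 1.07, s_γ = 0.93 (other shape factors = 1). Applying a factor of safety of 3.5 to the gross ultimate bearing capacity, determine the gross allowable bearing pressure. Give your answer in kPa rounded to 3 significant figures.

q_all ≈ 123 kPa

γ' = 18.1 − 9.81 = 8.29 kN/m³ (submerged throughout). q = 8.29 × 2.37 = 19.647 kPa; the same γ' applies in the ½γBN_γ term.
c·N_c·s_c = 15.6 × 15.8 × 1.07 = 263.73 kPa
q·N_q = 19.647 × 7.07 = 138.91 kPa
0.5·γ·B·N_γ·s_γ = 0.5 × 8.29 × 1.2 × 6.2 × 0.93 = 28.68 kPa
q_ult = 263.73 + 138.91 + 28.68 = 431.32 kPa.
q_all = q_ult / FS = 431.32 / 3.5 = 123.23 kPa.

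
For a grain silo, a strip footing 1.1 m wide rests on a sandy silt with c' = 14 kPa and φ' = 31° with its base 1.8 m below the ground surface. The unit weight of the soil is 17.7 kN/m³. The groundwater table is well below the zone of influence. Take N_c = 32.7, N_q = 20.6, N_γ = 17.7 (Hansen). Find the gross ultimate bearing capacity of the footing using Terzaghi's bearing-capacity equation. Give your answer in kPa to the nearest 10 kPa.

q_ult ≈ 1290 kPa

q = γ·D_f = 17.7 × 1.8 = 31.86 kPa.
c·N_c = 14 × 32.7 = 457.8 kPa
q·N_q = 31.86 × 20.6 = 656.32 kPa
0.5·γ·B·N_γ = 0.5 × 17.7 × 1.1 × 17.7 = 172.31 kPa
q_ult = 457.8 + 656.32 + 172.31 = 1286.4 kPa.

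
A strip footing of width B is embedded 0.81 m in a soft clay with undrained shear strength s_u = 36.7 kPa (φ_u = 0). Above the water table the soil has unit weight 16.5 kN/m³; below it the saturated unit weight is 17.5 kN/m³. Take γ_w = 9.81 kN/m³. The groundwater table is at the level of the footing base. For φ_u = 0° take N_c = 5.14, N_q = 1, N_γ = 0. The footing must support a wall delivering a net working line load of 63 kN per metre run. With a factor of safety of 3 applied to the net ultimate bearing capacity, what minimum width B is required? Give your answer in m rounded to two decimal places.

q = γ·D_f = 16.5 × 0.81 = 13.365 kPa.
c·N_c = 36.7 × 5.14 = 188.64 kPa
q·N_q = 13.365 × 1 = 13.365 kPa
q_ult = 188.64 + 13.365 = 202 kPa.
For φ = 0 the ½γBN_γ term vanishes, so q_ult is independent of B. q_net = 202 − 13.365 = 188.64 kPa; q_all(net) = 188.64/3 = 62.879 kPa.
Required width B = w / q_all(net) = 63 / 62.879 = 1.002 m.

B = 1.00 m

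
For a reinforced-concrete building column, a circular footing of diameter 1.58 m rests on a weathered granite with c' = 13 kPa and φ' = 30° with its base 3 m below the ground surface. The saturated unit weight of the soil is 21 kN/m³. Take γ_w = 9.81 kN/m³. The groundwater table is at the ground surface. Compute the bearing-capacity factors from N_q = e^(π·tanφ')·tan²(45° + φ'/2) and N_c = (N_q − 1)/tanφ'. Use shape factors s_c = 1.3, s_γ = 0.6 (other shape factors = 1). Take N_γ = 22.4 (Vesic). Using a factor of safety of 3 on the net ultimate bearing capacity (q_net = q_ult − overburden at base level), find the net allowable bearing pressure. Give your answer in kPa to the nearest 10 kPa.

N_q = e^(π·tan30°)·tan²(60°) = 18.4; N_c = (N_q − 1)/tanφ' = 30.14.
Water table at ground surface, so effective unit weight γ' = 21 − 9.81 = 11.19 kN/m³ is used throughout; overburden q = 11.19 × 3 = 33.57 kPa; the same γ' applies in the ½γBN_γ term.
Cohesion term c·N_c·s_c = 13 × 30.14 × 1.3 = 509.36 kPa; surcharge term q·N_q = 33.57 × 18.401 = 617.73 kPa; self-weight term 0.5·γ·B·N_γ·s_γ = 0.5 × 11.19 × 1.58 × 22.4 × 0.6 = 118.81 kPa.
q_ult = 509.36 + 617.73 + 118.81 = 1245.9 kPa.
q_net = 1245.9 − 33.57 = 1212.3 kPa.
q_all(net) = 1212.3 / 3 = 404.11 kPa.

q_all(net) ≈ 400 kPa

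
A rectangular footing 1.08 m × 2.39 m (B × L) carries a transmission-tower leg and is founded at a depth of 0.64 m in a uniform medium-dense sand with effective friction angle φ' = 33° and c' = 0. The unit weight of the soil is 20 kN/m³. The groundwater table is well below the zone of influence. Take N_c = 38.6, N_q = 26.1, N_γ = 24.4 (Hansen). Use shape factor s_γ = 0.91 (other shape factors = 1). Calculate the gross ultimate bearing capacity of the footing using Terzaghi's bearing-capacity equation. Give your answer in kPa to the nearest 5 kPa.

Overburden at base level: q = 20 × 0.64 = 12.8 kPa.
Surcharge term q·N_q = 12.8 × 26.1 = 334.08 kPa; self-weight term 0.5·γ·B·N_γ·s_γ = 0.5 × 20 × 1.08 × 24.4 × 0.91 = 239.8 kPa.
q_ult = 334.08 + 239.8 = 573.88 kPa.

q_ult ≈ 575 kPa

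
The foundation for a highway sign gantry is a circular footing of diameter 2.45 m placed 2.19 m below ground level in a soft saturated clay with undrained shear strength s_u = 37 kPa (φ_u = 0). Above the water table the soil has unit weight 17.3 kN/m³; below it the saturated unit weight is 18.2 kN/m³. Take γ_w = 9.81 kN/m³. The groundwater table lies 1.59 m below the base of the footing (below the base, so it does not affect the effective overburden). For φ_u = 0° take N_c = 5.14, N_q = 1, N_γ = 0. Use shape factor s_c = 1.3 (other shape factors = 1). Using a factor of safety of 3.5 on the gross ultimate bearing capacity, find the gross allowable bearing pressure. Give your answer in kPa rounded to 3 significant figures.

Effective surcharge at the founding depth q = γ·D_f = 17.3 × 2.19 = 37.887 kPa.
q_ult = c·N_c·s_c + q·N_q
     = 37 × 5.14 × 1.3 + 37.887 × 1
     = 247.23 + 37.887 = 285.12 kPa.
q_all = 285.12 / 3.5 = 81.463 kPa.

q_all ≈ 81.5 kPa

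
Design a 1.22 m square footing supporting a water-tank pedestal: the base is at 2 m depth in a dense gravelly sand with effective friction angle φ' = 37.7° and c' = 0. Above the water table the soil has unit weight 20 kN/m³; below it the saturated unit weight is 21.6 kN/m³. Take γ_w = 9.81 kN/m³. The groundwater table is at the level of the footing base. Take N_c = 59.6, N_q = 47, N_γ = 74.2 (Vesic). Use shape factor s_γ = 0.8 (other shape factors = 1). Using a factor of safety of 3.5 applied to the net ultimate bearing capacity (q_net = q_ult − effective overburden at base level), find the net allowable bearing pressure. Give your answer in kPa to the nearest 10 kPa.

q_all(net) ≈ 650 kPa

q = γ·D_f = 20 × 2 = 40 kPa.
For the ½γBN_γ term take γ' = 21.6 − 9.81 = 11.79 kN/m³ (soil below base is submerged).
q·N_q = 40 × 47 = 1880 kPa
0.5·γ·B·N_γ·s_γ = 0.5 × 11.79 × 1.22 × 74.2 × 0.8 = 426.91 kPa
q_ult = 1880 + 426.91 = 2306.9 kPa.
Net ultimate: q_net = 2306.9 − 40 = 2266.9 kPa.
q_all(net) = 2266.9 / 3.5 = 647.69 kPa.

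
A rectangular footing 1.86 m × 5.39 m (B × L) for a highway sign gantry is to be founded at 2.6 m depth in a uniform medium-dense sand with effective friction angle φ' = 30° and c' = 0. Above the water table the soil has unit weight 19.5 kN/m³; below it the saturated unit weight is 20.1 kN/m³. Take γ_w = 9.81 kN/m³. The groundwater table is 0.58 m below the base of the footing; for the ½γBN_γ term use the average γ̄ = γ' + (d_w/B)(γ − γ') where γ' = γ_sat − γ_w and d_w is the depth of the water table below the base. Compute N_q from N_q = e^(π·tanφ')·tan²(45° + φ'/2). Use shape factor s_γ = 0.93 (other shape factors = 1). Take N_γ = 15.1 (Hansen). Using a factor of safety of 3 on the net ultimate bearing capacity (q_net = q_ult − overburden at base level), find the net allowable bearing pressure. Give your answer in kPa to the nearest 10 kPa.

N_q = e^(π·tan30°)·tan²(60°) = 18.4.
Overburden at base level: q = 19.5 × 2.6 = 50.7 kPa.
The water table is 0.58 m below the base (< B = 1.86 m), so the ½γBN_γ term uses γ̄ = γ' + (d_w/B)(γ − γ') = 10.29 + (0.58/1.86)(19.5 − 10.29) = 13.162 kN/m³.
Surcharge term q·N_q = 50.7 × 18.401 = 932.94 kPa; self-weight term 0.5·γ·B·N_γ·s_γ = 0.5 × 13.162 × 1.86 × 15.1 × 0.93 = 171.89 kPa.
q_ult = 932.94 + 171.89 = 1104.8 kPa.
q_net = 1104.8 − 50.7 = 1054.1 kPa.
q_all(net) = 1054.1 / 3 = 351.38 kPa.

q_all(net) ≈ 350 kPa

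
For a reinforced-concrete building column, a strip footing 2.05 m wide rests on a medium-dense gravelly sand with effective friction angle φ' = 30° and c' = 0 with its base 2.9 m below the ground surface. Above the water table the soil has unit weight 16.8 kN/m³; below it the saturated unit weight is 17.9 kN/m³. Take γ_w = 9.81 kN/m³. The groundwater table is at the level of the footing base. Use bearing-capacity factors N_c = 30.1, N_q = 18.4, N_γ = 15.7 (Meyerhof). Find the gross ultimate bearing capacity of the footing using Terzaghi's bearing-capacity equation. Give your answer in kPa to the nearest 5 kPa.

q_ult ≈ 1025 kPa

Effective surcharge at the founding depth q = γ·D_f = 16.8 × 2.9 = 48.72 kPa.
The water table coincides with the base, so in the self-weight term γ → γ' = 8.09 kN/m³.
q_ult = q·N_q + 0.5·γ·B·N_γ
     = 48.72 × 18.4 + 0.5 × 8.09 × 2.05 × 15.7
     = 896.45 + 130.19 = 1026.6 kPa.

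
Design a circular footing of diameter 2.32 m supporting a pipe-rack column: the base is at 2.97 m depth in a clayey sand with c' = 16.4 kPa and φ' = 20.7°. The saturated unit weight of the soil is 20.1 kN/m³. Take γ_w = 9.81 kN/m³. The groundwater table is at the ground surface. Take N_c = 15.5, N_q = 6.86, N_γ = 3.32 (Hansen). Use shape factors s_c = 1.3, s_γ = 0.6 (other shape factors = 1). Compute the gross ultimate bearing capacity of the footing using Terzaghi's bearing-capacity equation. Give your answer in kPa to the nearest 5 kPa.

q_ult ≈ 565 kPa

Water table at ground surface, so effective unit weight γ' = 20.1 − 9.81 = 10.29 kN/m³ is used throughout; overburden q = 10.29 × 2.97 = 30.561 kPa; the same γ' applies in the ½γBN_γ term.
Cohesion term c·N_c·s_c = 16.4 × 15.5 × 1.3 = 330.46 kPa; surcharge term q·N_q = 30.561 × 6.86 = 209.65 kPa; self-weight term 0.5·γ·B·N_γ·s_γ = 0.5 × 10.29 × 2.32 × 3.32 × 0.6 = 23.777 kPa.
q_ult = 330.46 + 209.65 + 23.777 = 563.89 kPa.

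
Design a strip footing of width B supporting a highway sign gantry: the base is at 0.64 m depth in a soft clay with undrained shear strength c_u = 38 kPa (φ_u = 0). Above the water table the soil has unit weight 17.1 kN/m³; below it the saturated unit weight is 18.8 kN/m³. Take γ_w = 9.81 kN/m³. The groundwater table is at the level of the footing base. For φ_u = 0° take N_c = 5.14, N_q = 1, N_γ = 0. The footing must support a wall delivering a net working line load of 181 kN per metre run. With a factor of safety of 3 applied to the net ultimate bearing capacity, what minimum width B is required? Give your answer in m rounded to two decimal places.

B = 2.78 m

Overburden at base level: q = 17.1 × 0.64 = 10.944 kPa.
Cohesion term c·N_c = 38 × 5.14 = 195.32 kPa; surcharge term q·N_q = 10.944 × 1 = 10.944 kPa.
q_ult = 195.32 + 10.944 = 206.26 kPa.
For φ = 0 the ½γBN_γ term vanishes, so q_ult is independent of B. q_net = 206.26 − 10.944 = 195.32 kPa; q_all(net) = 195.32/3 = 65.107 kPa.
Required width B = w / q_all(net) = 181 / 65.107 = 2.78 m.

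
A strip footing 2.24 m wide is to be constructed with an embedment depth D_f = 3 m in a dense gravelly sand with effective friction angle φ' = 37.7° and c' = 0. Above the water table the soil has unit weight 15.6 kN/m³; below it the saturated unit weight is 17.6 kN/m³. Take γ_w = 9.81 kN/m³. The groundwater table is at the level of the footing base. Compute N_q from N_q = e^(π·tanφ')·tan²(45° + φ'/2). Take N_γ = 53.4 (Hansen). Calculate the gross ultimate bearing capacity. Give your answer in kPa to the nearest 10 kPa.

q_ult ≈ 2670 kPa

tan37.7° = 0.7729, so N_q = e^(π×0.7729)·tan²(63.85°) = 11.337 × 4.148 = 47.03.
q = γ·D_f = 15.6 × 3 = 46.8 kPa.
For the ½γBN_γ term take γ' = 17.6 − 9.81 = 7.79 kN/m³ (soil below base is submerged).
q·N_q = 46.8 × 47.031 = 2201.1 kPa
0.5·γ·B·N_γ = 0.5 × 7.79 × 2.24 × 53.4 = 465.9 kPa
q_ult = 2201.1 + 465.9 = 2667 kPa.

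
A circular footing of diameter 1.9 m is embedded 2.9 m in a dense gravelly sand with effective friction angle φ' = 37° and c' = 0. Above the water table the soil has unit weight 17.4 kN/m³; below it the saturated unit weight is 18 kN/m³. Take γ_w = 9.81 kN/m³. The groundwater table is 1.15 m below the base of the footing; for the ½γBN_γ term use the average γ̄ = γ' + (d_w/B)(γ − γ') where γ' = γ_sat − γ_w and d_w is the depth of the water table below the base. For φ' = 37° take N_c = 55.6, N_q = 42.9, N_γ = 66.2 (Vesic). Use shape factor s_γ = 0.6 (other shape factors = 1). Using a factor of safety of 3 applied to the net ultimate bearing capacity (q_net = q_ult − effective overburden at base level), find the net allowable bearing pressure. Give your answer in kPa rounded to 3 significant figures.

Overburden at base level: q = 17.4 × 2.9 = 50.46 kPa.
The water table is 1.15 m below the base (< B = 1.9 m), so the ½γBN_γ term uses γ̄ = γ' + (d_w/B)(γ − γ') = 8.19 + (1.15/1.9)(17.4 − 8.19) = 13.764 kN/m³.
Surcharge term q·N_q = 50.46 × 42.9 = 2164.7 kPa; self-weight term 0.5·γ·B·N_γ·s_γ = 0.5 × 13.764 × 1.9 × 66.2 × 0.6 = 519.39 kPa.
q_ult = 2164.7 + 519.39 = 2684.1 kPa.
Net ultimate: q_net = 2684.1 − 50.46 = 2633.7 kPa.
q_all(net) = 2633.7 / 3 = 877.89 kPa.

q_all(net) ≈ 878 kPa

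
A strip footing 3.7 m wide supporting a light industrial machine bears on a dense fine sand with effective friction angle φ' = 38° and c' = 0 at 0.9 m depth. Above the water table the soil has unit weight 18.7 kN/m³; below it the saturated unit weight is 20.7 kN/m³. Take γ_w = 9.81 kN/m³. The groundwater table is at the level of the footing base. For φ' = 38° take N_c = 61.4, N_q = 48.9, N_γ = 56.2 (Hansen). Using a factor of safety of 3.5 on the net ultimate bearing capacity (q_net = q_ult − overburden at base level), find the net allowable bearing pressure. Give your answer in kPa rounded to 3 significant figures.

q_all(net) ≈ 554 kPa

Overburden at base level: q = 18.7 × 0.9 = 16.83 kPa.
Below the base the soil is submerged, so the ½γBN_γ term uses γ' = 20.7 − 9.81 = 10.89 kN/m³.
Surcharge term q·N_q = 16.83 × 48.9 = 822.99 kPa; self-weight term 0.5·γ·B·N_γ = 0.5 × 10.89 × 3.7 × 56.2 = 1132.2 kPa.
q_ult = 822.99 + 1132.2 = 1955.2 kPa.
q_net = 1955.2 − 16.83 = 1938.4 kPa.
q_all(net) = 1938.4 / 3.5 = 553.83 kPa.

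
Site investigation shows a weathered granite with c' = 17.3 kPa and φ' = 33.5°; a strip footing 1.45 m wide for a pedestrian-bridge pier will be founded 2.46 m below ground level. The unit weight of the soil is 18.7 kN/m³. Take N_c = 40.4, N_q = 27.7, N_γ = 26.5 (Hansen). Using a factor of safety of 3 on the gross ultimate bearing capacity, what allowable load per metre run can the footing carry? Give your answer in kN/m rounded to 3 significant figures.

Overburden at base level: q = 18.7 × 2.46 = 46.002 kPa.
Cohesion term c·N_c = 17.3 × 40.4 = 698.92 kPa; surcharge term q·N_q = 46.002 × 27.7 = 1274.3 kPa; self-weight term 0.5·γ·B·N_γ = 0.5 × 18.7 × 1.45 × 26.5 = 359.27 kPa.
q_ult = 698.92 + 1274.3 + 359.27 = 2332.4 kPa.
Gross allowable pressure q_all = 2332.4 / 3 = 777.48 kPa.
Allowable wall load = q_all × B = 777.48 × 1.45 = 1127.4 kN per metre run.

≈ 1130 kN/m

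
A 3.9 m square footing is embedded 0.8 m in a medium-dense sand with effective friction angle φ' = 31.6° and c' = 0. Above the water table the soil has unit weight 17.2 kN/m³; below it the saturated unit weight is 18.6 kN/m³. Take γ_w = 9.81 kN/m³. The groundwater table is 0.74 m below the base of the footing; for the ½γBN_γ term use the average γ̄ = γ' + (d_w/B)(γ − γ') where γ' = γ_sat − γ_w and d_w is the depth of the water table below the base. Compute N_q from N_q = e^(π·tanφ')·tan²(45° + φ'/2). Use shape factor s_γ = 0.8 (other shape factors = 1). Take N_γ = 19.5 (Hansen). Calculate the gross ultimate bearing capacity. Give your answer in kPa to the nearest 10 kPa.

q_ult ≈ 620 kPa

tan31.6° = 0.6152, so N_q = e^(π×0.6152)·tan²(60.8°) = 6.908 × 3.202 = 22.12.
q = γ·D_f = 17.2 × 0.8 = 13.76 kPa.
γ' = 8.79 kN/m³; averaging over the depth B below the base, γ̄ = γ' + (d_w/B)(γ − γ') = 10.386 kN/m³.
q·N_q = 13.76 × 22.117 = 304.33 kPa
0.5·γ·B·N_γ·s_γ = 0.5 × 10.386 × 3.9 × 19.5 × 0.8 = 315.93 kPa
q_ult = 304.33 + 315.93 = 620.27 kPa.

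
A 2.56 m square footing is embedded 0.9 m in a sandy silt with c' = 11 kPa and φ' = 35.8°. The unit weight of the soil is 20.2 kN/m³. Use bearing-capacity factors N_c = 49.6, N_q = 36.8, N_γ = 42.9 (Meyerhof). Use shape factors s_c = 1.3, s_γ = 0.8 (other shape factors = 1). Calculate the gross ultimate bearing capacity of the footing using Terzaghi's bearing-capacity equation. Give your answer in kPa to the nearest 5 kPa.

q = γ·D_f = 20.2 × 0.9 = 18.18 kPa.
c·N_c·s_c = 11 × 49.6 × 1.3 = 709.28 kPa
q·N_q = 18.18 × 36.8 = 669.02 kPa
0.5·γ·B·N_γ·s_γ = 0.5 × 20.2 × 2.56 × 42.9 × 0.8 = 887.38 kPa
q_ult = 709.28 + 669.02 + 887.38 = 2265.7 kPa.

q_ult ≈ 2265 kPa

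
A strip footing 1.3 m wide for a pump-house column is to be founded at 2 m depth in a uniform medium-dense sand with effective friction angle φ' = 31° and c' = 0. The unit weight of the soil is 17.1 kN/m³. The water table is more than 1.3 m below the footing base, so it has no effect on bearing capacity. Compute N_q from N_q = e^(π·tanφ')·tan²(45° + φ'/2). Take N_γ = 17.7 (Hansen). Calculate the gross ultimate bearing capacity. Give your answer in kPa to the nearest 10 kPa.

q_ult ≈ 900 kPa

tan31° = 0.6009, so N_q = e^(π×0.6009)·tan²(60.5°) = 6.604 × 3.124 = 20.63.
q = γ·D_f = 17.1 × 2 = 34.2 kPa.
q·N_q = 34.2 × 20.631 = 705.57 kPa
0.5·γ·B·N_γ = 0.5 × 17.1 × 1.3 × 17.7 = 196.74 kPa
q_ult = 705.57 + 196.74 = 902.31 kPa.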